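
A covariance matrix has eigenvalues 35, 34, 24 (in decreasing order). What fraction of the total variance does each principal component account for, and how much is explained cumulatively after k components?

Step 1 — total variance = trace(Sigma) = Σ λ_i = 35 + 34 + 24 = 93.

Step 2 — fraction explained by component i = λ_i / Σ λ:
  PC1: 35/93 = 0.3763
  PC2: 34/93 = 0.3656
  PC3: 24/93 = 0.2581

Step 3 — cumulative fraction after k components = (λ_1 + ... + λ_k) / Σ λ:
  k = 1: 35/93 = 0.3763
  k = 2: (35 + 34)/93 = 69/93 = 0.7419
  k = 3: (35 + 34 + 24)/93 = 93/93 = 1

Summary (fraction, with percent):

explained: PC1 0.3763 (37.63%), PC2 0.3656 (36.56%), PC3 0.2581 (25.81%);  cumulative: 0.3763, 0.7419, 1


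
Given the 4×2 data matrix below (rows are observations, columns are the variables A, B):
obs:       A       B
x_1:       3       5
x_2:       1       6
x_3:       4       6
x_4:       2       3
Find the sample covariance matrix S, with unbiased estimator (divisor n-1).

Step 1 — column means:
  mean(A) = (3 + 1 + 4 + 2) / 4 = 10/4 = 2.5
  mean(B) = (5 + 6 + 6 + 3) / 4 = 20/4 = 5

Step 2 — sample covariance S[i,j] = (1/(n-1)) · Σ_k (x_{k,i} - mean_i) · (x_{k,j} - mean_j), with n-1 = 3.
  S[A,A] = ((0.5)·(0.5) + (-1.5)·(-1.5) + (1.5)·(1.5) + (-0.5)·(-0.5)) / 3 = 5/3 = 1.6667
  S[A,B] = ((0.5)·(0) + (-1.5)·(1) + (1.5)·(1) + (-0.5)·(-2)) / 3 = 1/3 = 0.3333
  S[B,B] = ((0)·(0) + (1)·(1) + (1)·(1) + (-2)·(-2)) / 3 = 6/3 = 2

S is symmetric (S[j,i] = S[i,j]). Assembling:

S = [[1.6667, 0.3333],
 [0.3333, 2]]


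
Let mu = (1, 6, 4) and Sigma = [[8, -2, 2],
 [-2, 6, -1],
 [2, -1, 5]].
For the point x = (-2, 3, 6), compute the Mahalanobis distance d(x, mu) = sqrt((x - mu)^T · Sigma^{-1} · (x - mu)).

Step 1 — centre the observation: (x - mu) = (-3, -3, 2).

Step 2 — invert Sigma (cofactor / det for 3×3, or solve directly):
  Sigma^{-1} = [[0.148, 0.0408, -0.051],
 [0.0408, 0.1837, 0.0204],
 [-0.051, 0.0204, 0.2245]].

Step 3 — form the quadratic (x - mu)^T · Sigma^{-1} · (x - mu):
  Sigma^{-1} · (x - mu) = (-0.6684, -0.6327, 0.5408).
  (x - mu)^T · [Sigma^{-1} · (x - mu)] = (-3)·(-0.6684) + (-3)·(-0.6327) + (2)·(0.5408) = 4.9847.

Step 4 — take square root: d = √(4.9847) ≈ 2.2326.

d(x, mu) = √(4.9847) ≈ 2.2326


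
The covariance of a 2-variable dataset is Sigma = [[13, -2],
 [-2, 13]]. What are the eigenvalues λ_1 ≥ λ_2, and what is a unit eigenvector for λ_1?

Step 1 — characteristic polynomial of 2×2 Sigma:
  det(Sigma - λI) = λ² - trace · λ + det = 0.
  trace = 13 + 13 = 26, det = 13·13 - (-2)² = 165.
Step 2 — discriminant:
  Δ = trace² - 4·det = 676 - 660 = 16.
Step 3 — eigenvalues:
  λ = (trace ± √Δ)/2 = (26 ± 4)/2,
  λ_1 = 15,  λ_2 = 11.

Step 4 — unit eigenvector for λ_1: solve (Sigma - λ_1 I)v = 0. First row:
  (13 - 15)·v_x + (-2)·v_y = 0, i.e. (-2)·v_x + (-2)·v_y = 0,
  so v ∝ (b, λ_1 - a) = (-2, 2); multiply by -1 so the first entry is positive: u = (2, -2).
  ||u|| = √((2)² + (-2)²) = √(8) ≈ 2.8284,
  v_1 = u/||u|| ≈ (0.7071, -0.7071) (||v_1|| = 1).

λ_1 = 15,  λ_2 = 11;  v_1 ≈ (0.7071, -0.7071)


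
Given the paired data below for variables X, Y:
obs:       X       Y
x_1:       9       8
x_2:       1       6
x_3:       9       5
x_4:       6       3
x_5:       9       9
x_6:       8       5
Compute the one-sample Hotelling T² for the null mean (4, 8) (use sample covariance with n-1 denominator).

Step 1 — sample mean vector:
  mean(X) = (9 + 1 + 9 + 6 + 9 + 8) / 6 = 42/6 = 7
  mean(Y) = (8 + 6 + 5 + 3 + 9 + 5) / 6 = 36/6 = 6
  x̄ = (7, 6),  deviation x̄ - mu_0 = (7, 6) - (4, 8) = (3, -2).

Step 2 — sample covariance matrix, S[i,j] = (1/(n-1)) · Σ_k (x_{k,i} - mean_i) · (x_{k,j} - mean_j), divisor n-1 = 5:
  S[X,X] = ((2)·(2) + (-6)·(-6) + (2)·(2) + (-1)·(-1) + (2)·(2) + (1)·(1)) / 5 = 50/5 = 10
  S[X,Y] = ((2)·(2) + (-6)·(0) + (2)·(-1) + (-1)·(-3) + (2)·(3) + (1)·(-1)) / 5 = 10/5 = 2
  S[Y,Y] = ((2)·(2) + (0)·(0) + (-1)·(-1) + (-3)·(-3) + (3)·(3) + (-1)·(-1)) / 5 = 24/5 = 4.8
  S = [[10, 2],
 [2, 4.8]].

Step 3 — invert S. det(S) = 10·4.8 - (2)² = 44.
  S^{-1} = (1/det) · [[d, -b], [-b, a]] = [[0.1091, -0.0455],
 [-0.0455, 0.2273]].

Step 4 — quadratic form (x̄ - mu_0)^T · S^{-1} · (x̄ - mu_0):
  S^{-1} · (x̄ - mu_0) = (0.4182, -0.5909),
  (x̄ - mu_0)^T · [...] = (3)·(0.4182) + (-2)·(-0.5909) = 2.4364.

Step 5 — scale by n: T² = 6 · 2.4364 = 14.6182.

T² ≈ 14.6182


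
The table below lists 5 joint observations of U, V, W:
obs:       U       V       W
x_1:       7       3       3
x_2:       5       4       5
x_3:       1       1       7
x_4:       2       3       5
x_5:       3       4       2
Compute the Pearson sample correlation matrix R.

Step 1 — column means:
  mean(U) = (7 + 5 + 1 + 2 + 3) / 5 = 18/5 = 3.6
  mean(V) = (3 + 4 + 1 + 3 + 4) / 5 = 15/5 = 3
  mean(W) = (3 + 5 + 7 + 5 + 2) / 5 = 22/5 = 4.4

Step 2 — sample variances and covariances s[i,j] = (1/(n-1)) · Σ_k (x_{k,i} - mean_i) · (x_{k,j} - mean_j), with n-1 = 4:
  s[U,U] = ((3.4)·(3.4) + (1.4)·(1.4) + (-2.6)·(-2.6) + (-1.6)·(-1.6) + (-0.6)·(-0.6)) / 4 = 23.2/4 = 5.8
  s[U,V] = ((3.4)·(0) + (1.4)·(1) + (-2.6)·(-2) + (-1.6)·(0) + (-0.6)·(1)) / 4 = 6/4 = 1.5
  s[U,W] = ((3.4)·(-1.4) + (1.4)·(0.6) + (-2.6)·(2.6) + (-1.6)·(0.6) + (-0.6)·(-2.4)) / 4 = -10.2/4 = -2.55
  s[V,V] = ((0)·(0) + (1)·(1) + (-2)·(-2) + (0)·(0) + (1)·(1)) / 4 = 6/4 = 1.5
  s[V,W] = ((0)·(-1.4) + (1)·(0.6) + (-2)·(2.6) + (0)·(0.6) + (1)·(-2.4)) / 4 = -7/4 = -1.75
  s[W,W] = ((-1.4)·(-1.4) + (0.6)·(0.6) + (2.6)·(2.6) + (0.6)·(0.6) + (-2.4)·(-2.4)) / 4 = 15.2/4 = 3.8
  Sample standard deviations s_i = √(s[i,i]):
  s(U) = √(5.8) = 2.4083
  s(V) = √(1.5) = 1.2247
  s(W) = √(3.8) = 1.9494

Step 3 — r_{ij} = s_{ij} / (s_i · s_j):
  r[U,U] = 1 (diagonal).
  r[U,V] = 1.5 / (2.4083 · 1.2247) = 1.5 / 2.9496 = 0.5085
  r[U,W] = -2.55 / (2.4083 · 1.9494) = -2.55 / 4.6947 = -0.5432
  r[V,V] = 1 (diagonal).
  r[V,W] = -1.75 / (1.2247 · 1.9494) = -1.75 / 2.3875 = -0.733
  r[W,W] = 1 (diagonal).

R is symmetric with unit diagonal. Assembling:

R = [[1, 0.5085, -0.5432],
 [0.5085, 1, -0.733],
 [-0.5432, -0.733, 1]]


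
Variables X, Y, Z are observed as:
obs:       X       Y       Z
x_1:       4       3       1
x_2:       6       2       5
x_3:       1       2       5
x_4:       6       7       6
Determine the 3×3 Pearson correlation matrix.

Step 1 — column means:
  mean(X) = (4 + 6 + 1 + 6) / 4 = 17/4 = 4.25
  mean(Y) = (3 + 2 + 2 + 7) / 4 = 14/4 = 3.5
  mean(Z) = (1 + 5 + 5 + 6) / 4 = 17/4 = 4.25

Step 2 — sample variances and covariances s[i,j] = (1/(n-1)) · Σ_k (x_{k,i} - mean_i) · (x_{k,j} - mean_j), with n-1 = 3:
  s[X,X] = ((-0.25)·(-0.25) + (1.75)·(1.75) + (-3.25)·(-3.25) + (1.75)·(1.75)) / 3 = 16.75/3 = 5.5833
  s[X,Y] = ((-0.25)·(-0.5) + (1.75)·(-1.5) + (-3.25)·(-1.5) + (1.75)·(3.5)) / 3 = 8.5/3 = 2.8333
  s[X,Z] = ((-0.25)·(-3.25) + (1.75)·(0.75) + (-3.25)·(0.75) + (1.75)·(1.75)) / 3 = 2.75/3 = 0.9167
  s[Y,Y] = ((-0.5)·(-0.5) + (-1.5)·(-1.5) + (-1.5)·(-1.5) + (3.5)·(3.5)) / 3 = 17/3 = 5.6667
  s[Y,Z] = ((-0.5)·(-3.25) + (-1.5)·(0.75) + (-1.5)·(0.75) + (3.5)·(1.75)) / 3 = 5.5/3 = 1.8333
  s[Z,Z] = ((-3.25)·(-3.25) + (0.75)·(0.75) + (0.75)·(0.75) + (1.75)·(1.75)) / 3 = 14.75/3 = 4.9167
  Sample standard deviations s_i = √(s[i,i]):
  s(X) = √(5.5833) = 2.3629
  s(Y) = √(5.6667) = 2.3805
  s(Z) = √(4.9167) = 2.2174

Step 3 — r_{ij} = s_{ij} / (s_i · s_j):
  r[X,X] = 1 (diagonal).
  r[X,Y] = 2.8333 / (2.3629 · 2.3805) = 2.8333 / 5.6248 = 0.5037
  r[X,Z] = 0.9167 / (2.3629 · 2.2174) = 0.9167 / 5.2394 = 0.175
  r[Y,Y] = 1 (diagonal).
  r[Y,Z] = 1.8333 / (2.3805 · 2.2174) = 1.8333 / 5.2784 = 0.3473
  r[Z,Z] = 1 (diagonal).

R is symmetric with unit diagonal. Assembling:

R = [[1, 0.5037, 0.175],
 [0.5037, 1, 0.3473],
 [0.175, 0.3473, 1]]


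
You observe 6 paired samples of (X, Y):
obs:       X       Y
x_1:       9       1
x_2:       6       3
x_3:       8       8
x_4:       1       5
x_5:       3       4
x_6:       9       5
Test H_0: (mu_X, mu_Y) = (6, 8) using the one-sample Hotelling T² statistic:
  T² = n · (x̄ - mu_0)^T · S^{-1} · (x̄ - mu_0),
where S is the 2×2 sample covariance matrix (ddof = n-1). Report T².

Step 1 — sample mean vector:
  mean(X) = (9 + 6 + 8 + 1 + 3 + 9) / 6 = 36/6 = 6
  mean(Y) = (1 + 3 + 8 + 5 + 4 + 5) / 6 = 26/6 = 4.3333
  x̄ = (6, 4.3333),  deviation x̄ - mu_0 = (6, 4.3333) - (6, 8) = (0, -3.6667).

Step 2 — sample covariance matrix, S[i,j] = (1/(n-1)) · Σ_k (x_{k,i} - mean_i) · (x_{k,j} - mean_j), divisor n-1 = 5:
  S[X,X] = ((3)·(3) + (0)·(0) + (2)·(2) + (-5)·(-5) + (-3)·(-3) + (3)·(3)) / 5 = 56/5 = 11.2
  S[X,Y] = ((3)·(-3.3333) + (0)·(-1.3333) + (2)·(3.6667) + (-5)·(0.6667) + (-3)·(-0.3333) + (3)·(0.6667)) / 5 = -3/5 = -0.6
  S[Y,Y] = ((-3.3333)·(-3.3333) + (-1.3333)·(-1.3333) + (3.6667)·(3.6667) + (0.6667)·(0.6667) + (-0.3333)·(-0.3333) + (0.6667)·(0.6667)) / 5 = 27.3333/5 = 5.4667
  S = [[11.2, -0.6],
 [-0.6, 5.4667]].

Step 3 — invert S. det(S) = 11.2·5.4667 - (-0.6)² = 60.8667.
  S^{-1} = (1/det) · [[d, -b], [-b, a]] = [[0.0898, 0.0099],
 [0.0099, 0.184]].

Step 4 — quadratic form (x̄ - mu_0)^T · S^{-1} · (x̄ - mu_0):
  S^{-1} · (x̄ - mu_0) = (-0.0361, -0.6747),
  (x̄ - mu_0)^T · [...] = (0)·(-0.0361) + (-3.6667)·(-0.6747) = 2.4739.

Step 5 — scale by n: T² = 6 · 2.4739 = 14.8434.

T² ≈ 14.8434


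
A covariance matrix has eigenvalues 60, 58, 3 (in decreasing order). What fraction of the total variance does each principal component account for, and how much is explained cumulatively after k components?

Step 1 — total variance = trace(Sigma) = Σ λ_i = 60 + 58 + 3 = 121.

Step 2 — fraction explained by component i = λ_i / Σ λ:
  PC1: 60/121 = 0.4959
  PC2: 58/121 = 0.4793
  PC3: 3/121 = 0.0248

Step 3 — cumulative fraction after k components = (λ_1 + ... + λ_k) / Σ λ:
  k = 1: 60/121 = 0.4959
  k = 2: (60 + 58)/121 = 118/121 = 0.9752
  k = 3: (60 + 58 + 3)/121 = 121/121 = 1

Summary (fraction, with percent):

explained: PC1 0.4959 (49.59%), PC2 0.4793 (47.93%), PC3 0.0248 (2.48%);  cumulative: 0.4959, 0.9752, 1


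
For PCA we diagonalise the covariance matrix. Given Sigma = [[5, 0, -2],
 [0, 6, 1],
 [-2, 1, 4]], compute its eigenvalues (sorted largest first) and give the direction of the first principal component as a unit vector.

Step 1 — characteristic polynomial p(λ) = det(λI - Sigma) = λ³ - tr·λ² + c_1·λ - det, where tr = trace, c_1 = sum of the principal 2×2 minors, det = det(Sigma):
  tr = 5 + 6 + 4 = 15,
  c_1 = (5·6 - (0)²) + (5·4 - (-2)²) + (6·4 - (1)²) = 30 + 16 + 23 = 69,
  det = 5·(6·4 - (1)²) - (0)·((0)·4 - (1)·(-2)) + (-2)·((0)·(1) - 6·(-2)) = 5·(23) - (0)·(2) + (-2)·(12) = 91.
  So p(λ) = λ³ - 15λ² + 69λ - 91.
Step 2 — look for an integer root (rational root theorem: any rational root is an integer divisor of 91). Testing λ = 7:
  p(7) = 343 - 735 + 483 - 91 = 0  ✓
  Dividing out (λ - 7): p(λ) = (λ - 7)(λ² - 8λ + 13).
Step 3 — remaining eigenvalues from the quadratic λ² - 8λ + 13 = 0:
  Δ = 8² - 4·13 = 64 - 52 = 12,  λ = (8 ± √12)/2 = (8 ± 3.4641)/2 ≈ 5.7321 or 2.2679.
  Sorted: λ_1 = 7,  λ_2 = 5.7321,  λ_3 = 2.2679  (check: sum = 15 = tr ✓).

Step 4 — unit eigenvector for λ_1 = 7: v spans the null space of (Sigma - λ_1 I), whose rows are
  r_1 = (-2, 0, -2),  r_2 = (0, -1, 1),  r_3 = (-2, 1, -3).
  v is orthogonal to every row, so take v ∝ r_1 × r_2 = ((0)·(1) - (-2)·(-1), (-2)·(0) - (-2)·(1), (-2)·(-1) - (0)·(0)) = (-2, 2, 2).
  Rescale (divide by 2; multiply by -1 so the first nonzero entry is positive): u = (1, -1, -1).
  ||u|| = √((1)² + (-1)² + (-1)²) = √(3) ≈ 1.7321,  v_1 = u/||u|| ≈ (0.5774, -0.5774, -0.5774) (||v_1|| = 1).

λ_1 = 7,  λ_2 = 5.7321,  λ_3 = 2.2679;  v_1 ≈ (0.5774, -0.5774, -0.5774)


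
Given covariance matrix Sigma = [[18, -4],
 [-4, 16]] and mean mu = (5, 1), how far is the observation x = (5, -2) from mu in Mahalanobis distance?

Step 1 — centre the observation: (x - mu) = (0, -3).

Step 2 — invert Sigma. det(Sigma) = 18·16 - (-4)² = 272.
  Sigma^{-1} = (1/det) · [[d, -b], [-b, a]] = [[0.0588, 0.0147],
 [0.0147, 0.0662]].

Step 3 — form the quadratic (x - mu)^T · Sigma^{-1} · (x - mu):
  Sigma^{-1} · (x - mu) = (-0.0441, -0.1985).
  (x - mu)^T · [Sigma^{-1} · (x - mu)] = (0)·(-0.0441) + (-3)·(-0.1985) = 0.5956.

Step 4 — take square root: d = √(0.5956) ≈ 0.7717.

d(x, mu) = √(0.5956) ≈ 0.7717


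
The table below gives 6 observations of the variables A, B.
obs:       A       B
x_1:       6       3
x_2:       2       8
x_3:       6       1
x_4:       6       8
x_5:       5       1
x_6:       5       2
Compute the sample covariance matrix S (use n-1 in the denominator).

Step 1 — column means:
  mean(A) = (6 + 2 + 6 + 6 + 5 + 5) / 6 = 30/6 = 5
  mean(B) = (3 + 8 + 1 + 8 + 1 + 2) / 6 = 23/6 = 3.8333

Step 2 — sample covariance S[i,j] = (1/(n-1)) · Σ_k (x_{k,i} - mean_i) · (x_{k,j} - mean_j), with n-1 = 5.
  S[A,A] = ((1)·(1) + (-3)·(-3) + (1)·(1) + (1)·(1) + (0)·(0) + (0)·(0)) / 5 = 12/5 = 2.4
  S[A,B] = ((1)·(-0.8333) + (-3)·(4.1667) + (1)·(-2.8333) + (1)·(4.1667) + (0)·(-2.8333) + (0)·(-1.8333)) / 5 = -12/5 = -2.4
  S[B,B] = ((-0.8333)·(-0.8333) + (4.1667)·(4.1667) + (-2.8333)·(-2.8333) + (4.1667)·(4.1667) + (-2.8333)·(-2.8333) + (-1.8333)·(-1.8333)) / 5 = 54.8333/5 = 10.9667

S is symmetric (S[j,i] = S[i,j]). Assembling:

S = [[2.4, -2.4],
 [-2.4, 10.9667]]


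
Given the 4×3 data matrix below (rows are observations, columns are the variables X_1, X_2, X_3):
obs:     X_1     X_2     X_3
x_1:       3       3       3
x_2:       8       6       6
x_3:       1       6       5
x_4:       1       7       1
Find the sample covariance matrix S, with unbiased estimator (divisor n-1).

Step 1 — column means:
  mean(X_1) = (3 + 8 + 1 + 1) / 4 = 13/4 = 3.25
  mean(X_2) = (3 + 6 + 6 + 7) / 4 = 22/4 = 5.5
  mean(X_3) = (3 + 6 + 5 + 1) / 4 = 15/4 = 3.75

Step 2 — sample covariance S[i,j] = (1/(n-1)) · Σ_k (x_{k,i} - mean_i) · (x_{k,j} - mean_j), with n-1 = 3.
  S[X_1,X_1] = ((-0.25)·(-0.25) + (4.75)·(4.75) + (-2.25)·(-2.25) + (-2.25)·(-2.25)) / 3 = 32.75/3 = 10.9167
  S[X_1,X_2] = ((-0.25)·(-2.5) + (4.75)·(0.5) + (-2.25)·(0.5) + (-2.25)·(1.5)) / 3 = -1.5/3 = -0.5
  S[X_1,X_3] = ((-0.25)·(-0.75) + (4.75)·(2.25) + (-2.25)·(1.25) + (-2.25)·(-2.75)) / 3 = 14.25/3 = 4.75
  S[X_2,X_2] = ((-2.5)·(-2.5) + (0.5)·(0.5) + (0.5)·(0.5) + (1.5)·(1.5)) / 3 = 9/3 = 3
  S[X_2,X_3] = ((-2.5)·(-0.75) + (0.5)·(2.25) + (0.5)·(1.25) + (1.5)·(-2.75)) / 3 = -0.5/3 = -0.1667
  S[X_3,X_3] = ((-0.75)·(-0.75) + (2.25)·(2.25) + (1.25)·(1.25) + (-2.75)·(-2.75)) / 3 = 14.75/3 = 4.9167

S is symmetric (S[j,i] = S[i,j]). Assembling:

S = [[10.9167, -0.5, 4.75],
 [-0.5, 3, -0.1667],
 [4.75, -0.1667, 4.9167]]


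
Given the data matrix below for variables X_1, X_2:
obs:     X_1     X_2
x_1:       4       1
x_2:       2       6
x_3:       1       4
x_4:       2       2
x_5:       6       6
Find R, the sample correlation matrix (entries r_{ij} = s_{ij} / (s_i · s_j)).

Step 1 — column means:
  mean(X_1) = (4 + 2 + 1 + 2 + 6) / 5 = 15/5 = 3
  mean(X_2) = (1 + 6 + 4 + 2 + 6) / 5 = 19/5 = 3.8

Step 2 — sample variances and covariances s[i,j] = (1/(n-1)) · Σ_k (x_{k,i} - mean_i) · (x_{k,j} - mean_j), with n-1 = 4:
  s[X_1,X_1] = ((1)·(1) + (-1)·(-1) + (-2)·(-2) + (-1)·(-1) + (3)·(3)) / 4 = 16/4 = 4
  s[X_1,X_2] = ((1)·(-2.8) + (-1)·(2.2) + (-2)·(0.2) + (-1)·(-1.8) + (3)·(2.2)) / 4 = 3/4 = 0.75
  s[X_2,X_2] = ((-2.8)·(-2.8) + (2.2)·(2.2) + (0.2)·(0.2) + (-1.8)·(-1.8) + (2.2)·(2.2)) / 4 = 20.8/4 = 5.2
  Sample standard deviations s_i = √(s[i,i]):
  s(X_1) = √(4) = 2
  s(X_2) = √(5.2) = 2.2804

Step 3 — r_{ij} = s_{ij} / (s_i · s_j):
  r[X_1,X_1] = 1 (diagonal).
  r[X_1,X_2] = 0.75 / (2 · 2.2804) = 0.75 / 4.5607 = 0.1644
  r[X_2,X_2] = 1 (diagonal).

R is symmetric with unit diagonal. Assembling:

R = [[1, 0.1644],
 [0.1644, 1]]


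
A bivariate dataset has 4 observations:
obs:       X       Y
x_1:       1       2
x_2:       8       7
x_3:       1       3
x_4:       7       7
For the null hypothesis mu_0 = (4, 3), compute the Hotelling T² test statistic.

Step 1 — sample mean vector:
  mean(X) = (1 + 8 + 1 + 7) / 4 = 17/4 = 4.25
  mean(Y) = (2 + 7 + 3 + 7) / 4 = 19/4 = 4.75
  x̄ = (4.25, 4.75),  deviation x̄ - mu_0 = (4.25, 4.75) - (4, 3) = (0.25, 1.75).

Step 2 — sample covariance matrix, S[i,j] = (1/(n-1)) · Σ_k (x_{k,i} - mean_i) · (x_{k,j} - mean_j), divisor n-1 = 3:
  S[X,X] = ((-3.25)·(-3.25) + (3.75)·(3.75) + (-3.25)·(-3.25) + (2.75)·(2.75)) / 3 = 42.75/3 = 14.25
  S[X,Y] = ((-3.25)·(-2.75) + (3.75)·(2.25) + (-3.25)·(-1.75) + (2.75)·(2.25)) / 3 = 29.25/3 = 9.75
  S[Y,Y] = ((-2.75)·(-2.75) + (2.25)·(2.25) + (-1.75)·(-1.75) + (2.25)·(2.25)) / 3 = 20.75/3 = 6.9167
  S = [[14.25, 9.75],
 [9.75, 6.9167]].

Step 3 — invert S. det(S) = 14.25·6.9167 - (9.75)² = 3.5.
  S^{-1} = (1/det) · [[d, -b], [-b, a]] = [[1.9762, -2.7857],
 [-2.7857, 4.0714]].

Step 4 — quadratic form (x̄ - mu_0)^T · S^{-1} · (x̄ - mu_0):
  S^{-1} · (x̄ - mu_0) = (-4.381, 6.4286),
  (x̄ - mu_0)^T · [...] = (0.25)·(-4.381) + (1.75)·(6.4286) = 10.1548.

Step 5 — scale by n: T² = 4 · 10.1548 = 40.619.

T² ≈ 40.619


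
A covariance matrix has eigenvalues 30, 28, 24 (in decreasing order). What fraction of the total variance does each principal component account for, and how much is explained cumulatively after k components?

Step 1 — total variance = trace(Sigma) = Σ λ_i = 30 + 28 + 24 = 82.

Step 2 — fraction explained by component i = λ_i / Σ λ:
  PC1: 30/82 = 0.3659
  PC2: 28/82 = 0.3415
  PC3: 24/82 = 0.2927

Step 3 — cumulative fraction after k components = (λ_1 + ... + λ_k) / Σ λ:
  k = 1: 30/82 = 0.3659
  k = 2: (30 + 28)/82 = 58/82 = 0.7073
  k = 3: (30 + 28 + 24)/82 = 82/82 = 1

Summary (fraction, with percent):

explained: PC1 0.3659 (36.59%), PC2 0.3415 (34.15%), PC3 0.2927 (29.27%);  cumulative: 0.3659, 0.7073, 1


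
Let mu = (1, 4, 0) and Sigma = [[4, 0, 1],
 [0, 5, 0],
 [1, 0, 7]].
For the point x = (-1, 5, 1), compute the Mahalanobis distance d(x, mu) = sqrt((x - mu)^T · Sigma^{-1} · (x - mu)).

Step 1 — centre the observation: (x - mu) = (-2, 1, 1).

Step 2 — invert Sigma (cofactor / det for 3×3, or solve directly):
  Sigma^{-1} = [[0.2593, 0, -0.037],
 [0, 0.2, 0],
 [-0.037, 0, 0.1481]].

Step 3 — form the quadratic (x - mu)^T · Sigma^{-1} · (x - mu):
  Sigma^{-1} · (x - mu) = (-0.5556, 0.2, 0.2222).
  (x - mu)^T · [Sigma^{-1} · (x - mu)] = (-2)·(-0.5556) + (1)·(0.2) + (1)·(0.2222) = 1.5333.

Step 4 — take square root: d = √(1.5333) ≈ 1.2383.

d(x, mu) = √(1.5333) ≈ 1.2383


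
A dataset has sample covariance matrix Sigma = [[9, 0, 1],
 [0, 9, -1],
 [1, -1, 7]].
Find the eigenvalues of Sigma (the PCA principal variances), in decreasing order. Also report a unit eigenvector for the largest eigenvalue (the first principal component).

Step 1 — characteristic polynomial p(λ) = det(λI - Sigma) = λ³ - tr·λ² + c_1·λ - det, where tr = trace, c_1 = sum of the principal 2×2 minors, det = det(Sigma):
  tr = 9 + 9 + 7 = 25,
  c_1 = (9·9 - (0)²) + (9·7 - (1)²) + (9·7 - (-1)²) = 81 + 62 + 62 = 205,
  det = 9·(9·7 - (-1)²) - (0)·((0)·7 - (-1)·(1)) + (1)·((0)·(-1) - 9·(1)) = 9·(62) - (0)·(1) + (1)·(-9) = 549.
  So p(λ) = λ³ - 25λ² + 205λ - 549.
Step 2 — look for an integer root (rational root theorem: any rational root is an integer divisor of 549). Testing λ = 9:
  p(9) = 729 - 2025 + 1845 - 549 = 0  ✓
  Dividing out (λ - 9): p(λ) = (λ - 9)(λ² - 16λ + 61).
Step 3 — remaining eigenvalues from the quadratic λ² - 16λ + 61 = 0:
  Δ = 16² - 4·61 = 256 - 244 = 12,  λ = (16 ± √12)/2 = (16 ± 3.4641)/2 ≈ 9.7321 or 6.2679.
  Sorted: λ_1 = 9.7321,  λ_2 = 9,  λ_3 = 6.2679  (check: sum = 25 = tr ✓).

Step 4 — unit eigenvector for λ_1 ≈ 9.7321: v spans the null space of (Sigma - λ_1 I), whose rows are
  r_1 = (-0.7321, 0, 1),  r_2 = (0, -0.7321, -1),  r_3 = (1, -1, -2.7321).
  v is orthogonal to every row, so take v ∝ r_1 × r_2 = ((0)·(-1) - (1)·(-0.7321), (1)·(0) - (-0.7321)·(-1), (-0.7321)·(-0.7321) - (0)·(0)) ≈ (0.7321, -0.7321, 0.5359).
  Let u = (0.7321, -0.7321, 0.5359).
  ||u|| = √((0.7321)² + (-0.7321)² + (0.5359)²) = √(1.359) ≈ 1.1658,  v_1 = u/||u|| ≈ (0.628, -0.628, 0.4597) (||v_1|| = 1).

λ_1 = 9.7321,  λ_2 = 9,  λ_3 = 6.2679;  v_1 ≈ (0.628, -0.628, 0.4597)


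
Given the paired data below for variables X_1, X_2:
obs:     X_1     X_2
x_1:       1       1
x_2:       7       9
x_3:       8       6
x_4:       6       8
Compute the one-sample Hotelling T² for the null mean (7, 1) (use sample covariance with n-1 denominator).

Step 1 — sample mean vector:
  mean(X_1) = (1 + 7 + 8 + 6) / 4 = 22/4 = 5.5
  mean(X_2) = (1 + 9 + 6 + 8) / 4 = 24/4 = 6
  x̄ = (5.5, 6),  deviation x̄ - mu_0 = (5.5, 6) - (7, 1) = (-1.5, 5).

Step 2 — sample covariance matrix, S[i,j] = (1/(n-1)) · Σ_k (x_{k,i} - mean_i) · (x_{k,j} - mean_j), divisor n-1 = 3:
  S[X_1,X_1] = ((-4.5)·(-4.5) + (1.5)·(1.5) + (2.5)·(2.5) + (0.5)·(0.5)) / 3 = 29/3 = 9.6667
  S[X_1,X_2] = ((-4.5)·(-5) + (1.5)·(3) + (2.5)·(0) + (0.5)·(2)) / 3 = 28/3 = 9.3333
  S[X_2,X_2] = ((-5)·(-5) + (3)·(3) + (0)·(0) + (2)·(2)) / 3 = 38/3 = 12.6667
  S = [[9.6667, 9.3333],
 [9.3333, 12.6667]].

Step 3 — invert S. det(S) = 9.6667·12.6667 - (9.3333)² = 35.3333.
  S^{-1} = (1/det) · [[d, -b], [-b, a]] = [[0.3585, -0.2642],
 [-0.2642, 0.2736]].

Step 4 — quadratic form (x̄ - mu_0)^T · S^{-1} · (x̄ - mu_0):
  S^{-1} · (x̄ - mu_0) = (-1.8585, 1.7642),
  (x̄ - mu_0)^T · [...] = (-1.5)·(-1.8585) + (5)·(1.7642) = 11.6085.

Step 5 — scale by n: T² = 4 · 11.6085 = 46.434.

T² ≈ 46.434


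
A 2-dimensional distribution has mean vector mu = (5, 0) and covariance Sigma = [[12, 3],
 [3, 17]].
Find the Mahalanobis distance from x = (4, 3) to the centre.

Step 1 — centre the observation: (x - mu) = (-1, 3).

Step 2 — invert Sigma. det(Sigma) = 12·17 - (3)² = 195.
  Sigma^{-1} = (1/det) · [[d, -b], [-b, a]] = [[0.0872, -0.0154],
 [-0.0154, 0.0615]].

Step 3 — form the quadratic (x - mu)^T · Sigma^{-1} · (x - mu):
  Sigma^{-1} · (x - mu) = (-0.1333, 0.2).
  (x - mu)^T · [Sigma^{-1} · (x - mu)] = (-1)·(-0.1333) + (3)·(0.2) = 0.7333.

Step 4 — take square root: d = √(0.7333) ≈ 0.8563.

d(x, mu) = √(0.7333) ≈ 0.8563


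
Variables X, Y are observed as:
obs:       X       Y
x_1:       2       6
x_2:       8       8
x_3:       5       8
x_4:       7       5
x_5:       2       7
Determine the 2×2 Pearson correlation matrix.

Step 1 — column means:
  mean(X) = (2 + 8 + 5 + 7 + 2) / 5 = 24/5 = 4.8
  mean(Y) = (6 + 8 + 8 + 5 + 7) / 5 = 34/5 = 6.8

Step 2 — sample variances and covariances s[i,j] = (1/(n-1)) · Σ_k (x_{k,i} - mean_i) · (x_{k,j} - mean_j), with n-1 = 4:
  s[X,X] = ((-2.8)·(-2.8) + (3.2)·(3.2) + (0.2)·(0.2) + (2.2)·(2.2) + (-2.8)·(-2.8)) / 4 = 30.8/4 = 7.7
  s[X,Y] = ((-2.8)·(-0.8) + (3.2)·(1.2) + (0.2)·(1.2) + (2.2)·(-1.8) + (-2.8)·(0.2)) / 4 = 1.8/4 = 0.45
  s[Y,Y] = ((-0.8)·(-0.8) + (1.2)·(1.2) + (1.2)·(1.2) + (-1.8)·(-1.8) + (0.2)·(0.2)) / 4 = 6.8/4 = 1.7
  Sample standard deviations s_i = √(s[i,i]):
  s(X) = √(7.7) = 2.7749
  s(Y) = √(1.7) = 1.3038

Step 3 — r_{ij} = s_{ij} / (s_i · s_j):
  r[X,X] = 1 (diagonal).
  r[X,Y] = 0.45 / (2.7749 · 1.3038) = 0.45 / 3.618 = 0.1244
  r[Y,Y] = 1 (diagonal).

R is symmetric with unit diagonal. Assembling:

R = [[1, 0.1244],
 [0.1244, 1]]


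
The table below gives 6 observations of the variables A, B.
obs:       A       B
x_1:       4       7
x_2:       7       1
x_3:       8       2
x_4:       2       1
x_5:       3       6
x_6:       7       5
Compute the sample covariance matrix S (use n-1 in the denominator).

Step 1 — column means:
  mean(A) = (4 + 7 + 8 + 2 + 3 + 7) / 6 = 31/6 = 5.1667
  mean(B) = (7 + 1 + 2 + 1 + 6 + 5) / 6 = 22/6 = 3.6667

Step 2 — sample covariance S[i,j] = (1/(n-1)) · Σ_k (x_{k,i} - mean_i) · (x_{k,j} - mean_j), with n-1 = 5.
  S[A,A] = ((-1.1667)·(-1.1667) + (1.8333)·(1.8333) + (2.8333)·(2.8333) + (-3.1667)·(-3.1667) + (-2.1667)·(-2.1667) + (1.8333)·(1.8333)) / 5 = 30.8333/5 = 6.1667
  S[A,B] = ((-1.1667)·(3.3333) + (1.8333)·(-2.6667) + (2.8333)·(-1.6667) + (-3.1667)·(-2.6667) + (-2.1667)·(2.3333) + (1.8333)·(1.3333)) / 5 = -7.6667/5 = -1.5333
  S[B,B] = ((3.3333)·(3.3333) + (-2.6667)·(-2.6667) + (-1.6667)·(-1.6667) + (-2.6667)·(-2.6667) + (2.3333)·(2.3333) + (1.3333)·(1.3333)) / 5 = 35.3333/5 = 7.0667

S is symmetric (S[j,i] = S[i,j]). Assembling:

S = [[6.1667, -1.5333],
 [-1.5333, 7.0667]]


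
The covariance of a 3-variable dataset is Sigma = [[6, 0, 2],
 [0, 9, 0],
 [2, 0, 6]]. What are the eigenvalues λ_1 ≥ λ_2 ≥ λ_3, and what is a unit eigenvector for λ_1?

Step 1 — characteristic polynomial p(λ) = det(λI - Sigma) = λ³ - tr·λ² + c_1·λ - det, where tr = trace, c_1 = sum of the principal 2×2 minors, det = det(Sigma):
  tr = 6 + 9 + 6 = 21,
  c_1 = (6·9 - (0)²) + (6·6 - (2)²) + (9·6 - (0)²) = 54 + 32 + 54 = 140,
  det = 6·(9·6 - (0)²) - (0)·((0)·6 - (0)·(2)) + (2)·((0)·(0) - 9·(2)) = 6·(54) - (0)·(0) + (2)·(-18) = 288.
  So p(λ) = λ³ - 21λ² + 140λ - 288.
Step 2 — look for an integer root (rational root theorem: any rational root is an integer divisor of 288). Testing λ = 4:
  p(4) = 64 - 336 + 560 - 288 = 0  ✓
  Dividing out (λ - 4): p(λ) = (λ - 4)(λ² - 17λ + 72).
Step 3 — remaining eigenvalues from the quadratic λ² - 17λ + 72 = 0:
  Δ = 17² - 4·72 = 289 - 288 = 1,  λ = (17 ± √1)/2 = (17 ± 1)/2 = 9 or 8.
  Sorted: λ_1 = 9,  λ_2 = 8,  λ_3 = 4  (check: sum = 21 = tr ✓).

Step 4 — unit eigenvector for λ_1 = 9: v spans the null space of (Sigma - λ_1 I), whose rows are
  r_1 = (-3, 0, 2),  r_2 = (0, 0, 0),  r_3 = (2, 0, -3).
  v is orthogonal to every row, so take v ∝ r_1 × r_3 = ((0)·(-3) - (2)·(0), (2)·(2) - (-3)·(-3), (-3)·(0) - (0)·(2)) = (0, -5, 0).
  Rescale (divide by 5; multiply by -1 so the first nonzero entry is positive): u = (0, 1, 0).
  ||u|| = √((0)² + (1)² + (0)²) = √(1) = 1,  v_1 = u/||u|| ≈ (0, 1, 0) (||v_1|| = 1).

λ_1 = 9,  λ_2 = 8,  λ_3 = 4;  v_1 ≈ (0, 1, 0)


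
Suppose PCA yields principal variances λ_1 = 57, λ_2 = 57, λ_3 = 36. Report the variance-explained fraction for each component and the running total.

Step 1 — total variance = trace(Sigma) = Σ λ_i = 57 + 57 + 36 = 150.

Step 2 — fraction explained by component i = λ_i / Σ λ:
  PC1: 57/150 = 0.38
  PC2: 57/150 = 0.38
  PC3: 36/150 = 0.24

Step 3 — cumulative fraction after k components = (λ_1 + ... + λ_k) / Σ λ:
  k = 1: 57/150 = 0.38
  k = 2: (57 + 57)/150 = 114/150 = 0.76
  k = 3: (57 + 57 + 36)/150 = 150/150 = 1

Summary (fraction, with percent):

explained: PC1 0.38 (38%), PC2 0.38 (38%), PC3 0.24 (24%);  cumulative: 0.38, 0.76, 1


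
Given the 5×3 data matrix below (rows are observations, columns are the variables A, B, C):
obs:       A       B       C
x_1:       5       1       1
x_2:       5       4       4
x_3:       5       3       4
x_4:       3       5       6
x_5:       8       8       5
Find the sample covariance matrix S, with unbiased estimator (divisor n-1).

Step 1 — column means:
  mean(A) = (5 + 5 + 5 + 3 + 8) / 5 = 26/5 = 5.2
  mean(B) = (1 + 4 + 3 + 5 + 8) / 5 = 21/5 = 4.2
  mean(C) = (1 + 4 + 4 + 6 + 5) / 5 = 20/5 = 4

Step 2 — sample covariance S[i,j] = (1/(n-1)) · Σ_k (x_{k,i} - mean_i) · (x_{k,j} - mean_j), with n-1 = 4.
  S[A,A] = ((-0.2)·(-0.2) + (-0.2)·(-0.2) + (-0.2)·(-0.2) + (-2.2)·(-2.2) + (2.8)·(2.8)) / 4 = 12.8/4 = 3.2
  S[A,B] = ((-0.2)·(-3.2) + (-0.2)·(-0.2) + (-0.2)·(-1.2) + (-2.2)·(0.8) + (2.8)·(3.8)) / 4 = 9.8/4 = 2.45
  S[A,C] = ((-0.2)·(-3) + (-0.2)·(0) + (-0.2)·(0) + (-2.2)·(2) + (2.8)·(1)) / 4 = -1/4 = -0.25
  S[B,B] = ((-3.2)·(-3.2) + (-0.2)·(-0.2) + (-1.2)·(-1.2) + (0.8)·(0.8) + (3.8)·(3.8)) / 4 = 26.8/4 = 6.7
  S[B,C] = ((-3.2)·(-3) + (-0.2)·(0) + (-1.2)·(0) + (0.8)·(2) + (3.8)·(1)) / 4 = 15/4 = 3.75
  S[C,C] = ((-3)·(-3) + (0)·(0) + (0)·(0) + (2)·(2) + (1)·(1)) / 4 = 14/4 = 3.5

S is symmetric (S[j,i] = S[i,j]). Assembling:

S = [[3.2, 2.45, -0.25],
 [2.45, 6.7, 3.75],
 [-0.25, 3.75, 3.5]]


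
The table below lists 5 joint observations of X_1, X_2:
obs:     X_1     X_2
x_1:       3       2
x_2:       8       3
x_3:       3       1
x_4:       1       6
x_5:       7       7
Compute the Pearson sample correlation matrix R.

Step 1 — column means:
  mean(X_1) = (3 + 8 + 3 + 1 + 7) / 5 = 22/5 = 4.4
  mean(X_2) = (2 + 3 + 1 + 6 + 7) / 5 = 19/5 = 3.8

Step 2 — sample variances and covariances s[i,j] = (1/(n-1)) · Σ_k (x_{k,i} - mean_i) · (x_{k,j} - mean_j), with n-1 = 4:
  s[X_1,X_1] = ((-1.4)·(-1.4) + (3.6)·(3.6) + (-1.4)·(-1.4) + (-3.4)·(-3.4) + (2.6)·(2.6)) / 4 = 35.2/4 = 8.8
  s[X_1,X_2] = ((-1.4)·(-1.8) + (3.6)·(-0.8) + (-1.4)·(-2.8) + (-3.4)·(2.2) + (2.6)·(3.2)) / 4 = 4.4/4 = 1.1
  s[X_2,X_2] = ((-1.8)·(-1.8) + (-0.8)·(-0.8) + (-2.8)·(-2.8) + (2.2)·(2.2) + (3.2)·(3.2)) / 4 = 26.8/4 = 6.7
  Sample standard deviations s_i = √(s[i,i]):
  s(X_1) = √(8.8) = 2.9665
  s(X_2) = √(6.7) = 2.5884

Step 3 — r_{ij} = s_{ij} / (s_i · s_j):
  r[X_1,X_1] = 1 (diagonal).
  r[X_1,X_2] = 1.1 / (2.9665 · 2.5884) = 1.1 / 7.6785 = 0.1433
  r[X_2,X_2] = 1 (diagonal).

R is symmetric with unit diagonal. Assembling:

R = [[1, 0.1433],
 [0.1433, 1]]


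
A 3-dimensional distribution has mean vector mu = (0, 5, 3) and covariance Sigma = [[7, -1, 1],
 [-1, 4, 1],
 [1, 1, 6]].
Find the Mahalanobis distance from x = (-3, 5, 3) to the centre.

Step 1 — centre the observation: (x - mu) = (-3, 0, 0).

Step 2 — invert Sigma (cofactor / det for 3×3, or solve directly):
  Sigma^{-1} = [[0.1544, 0.047, -0.0336],
 [0.047, 0.2752, -0.0537],
 [-0.0336, -0.0537, 0.1812]].

Step 3 — form the quadratic (x - mu)^T · Sigma^{-1} · (x - mu):
  Sigma^{-1} · (x - mu) = (-0.4631, -0.1409, 0.1007).
  (x - mu)^T · [Sigma^{-1} · (x - mu)] = (-3)·(-0.4631) + (0)·(-0.1409) + (0)·(0.1007) = 1.3893.

Step 4 — take square root: d = √(1.3893) ≈ 1.1787.

d(x, mu) = √(1.3893) ≈ 1.1787


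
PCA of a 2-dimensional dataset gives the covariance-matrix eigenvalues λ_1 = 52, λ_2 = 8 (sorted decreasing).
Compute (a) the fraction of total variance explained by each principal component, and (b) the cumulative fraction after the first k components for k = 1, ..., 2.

Step 1 — total variance = trace(Sigma) = Σ λ_i = 52 + 8 = 60.

Step 2 — fraction explained by component i = λ_i / Σ λ:
  PC1: 52/60 = 0.8667
  PC2: 8/60 = 0.1333

Step 3 — cumulative fraction after k components = (λ_1 + ... + λ_k) / Σ λ:
  k = 1: 52/60 = 0.8667
  k = 2: (52 + 8)/60 = 60/60 = 1

Summary (fraction, with percent):

explained: PC1 0.8667 (86.67%), PC2 0.1333 (13.33%);  cumulative: 0.8667, 1


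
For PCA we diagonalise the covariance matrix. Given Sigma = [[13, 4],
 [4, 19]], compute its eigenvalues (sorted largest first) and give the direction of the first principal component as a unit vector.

Step 1 — characteristic polynomial of 2×2 Sigma:
  det(Sigma - λI) = λ² - trace · λ + det = 0.
  trace = 13 + 19 = 32, det = 13·19 - (4)² = 231.
Step 2 — discriminant:
  Δ = trace² - 4·det = 1024 - 924 = 100.
Step 3 — eigenvalues:
  λ = (trace ± √Δ)/2 = (32 ± 10)/2,
  λ_1 = 21,  λ_2 = 11.

Step 4 — unit eigenvector for λ_1: solve (Sigma - λ_1 I)v = 0. First row:
  (13 - 21)·v_x + (4)·v_y = 0, i.e. (-8)·v_x + (4)·v_y = 0,
  so v ∝ (b, λ_1 - a) = (4, 8) = u.
  ||u|| = √((4)² + (8)²) = √(80) ≈ 8.9443,
  v_1 = u/||u|| ≈ (0.4472, 0.8944) (||v_1|| = 1).

λ_1 = 21,  λ_2 = 11;  v_1 ≈ (0.4472, 0.8944)


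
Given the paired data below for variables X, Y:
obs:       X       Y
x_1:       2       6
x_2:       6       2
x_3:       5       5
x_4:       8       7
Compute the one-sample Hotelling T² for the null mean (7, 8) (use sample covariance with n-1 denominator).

Step 1 — sample mean vector:
  mean(X) = (2 + 6 + 5 + 8) / 4 = 21/4 = 5.25
  mean(Y) = (6 + 2 + 5 + 7) / 4 = 20/4 = 5
  x̄ = (5.25, 5),  deviation x̄ - mu_0 = (5.25, 5) - (7, 8) = (-1.75, -3).

Step 2 — sample covariance matrix, S[i,j] = (1/(n-1)) · Σ_k (x_{k,i} - mean_i) · (x_{k,j} - mean_j), divisor n-1 = 3:
  S[X,X] = ((-3.25)·(-3.25) + (0.75)·(0.75) + (-0.25)·(-0.25) + (2.75)·(2.75)) / 3 = 18.75/3 = 6.25
  S[X,Y] = ((-3.25)·(1) + (0.75)·(-3) + (-0.25)·(0) + (2.75)·(2)) / 3 = 0/3 = 0
  S[Y,Y] = ((1)·(1) + (-3)·(-3) + (0)·(0) + (2)·(2)) / 3 = 14/3 = 4.6667
  S = [[6.25, 0],
 [0, 4.6667]].

Step 3 — invert S. det(S) = 6.25·4.6667 - (0)² = 29.1667.
  S^{-1} = (1/det) · [[d, -b], [-b, a]] = [[0.16, 0],
 [0, 0.2143]].

Step 4 — quadratic form (x̄ - mu_0)^T · S^{-1} · (x̄ - mu_0):
  S^{-1} · (x̄ - mu_0) = (-0.28, -0.6429),
  (x̄ - mu_0)^T · [...] = (-1.75)·(-0.28) + (-3)·(-0.6429) = 2.4186.

Step 5 — scale by n: T² = 4 · 2.4186 = 9.6743.

T² ≈ 9.6743


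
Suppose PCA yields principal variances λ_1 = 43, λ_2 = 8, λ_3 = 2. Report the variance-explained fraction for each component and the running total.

Step 1 — total variance = trace(Sigma) = Σ λ_i = 43 + 8 + 2 = 53.

Step 2 — fraction explained by component i = λ_i / Σ λ:
  PC1: 43/53 = 0.8113
  PC2: 8/53 = 0.1509
  PC3: 2/53 = 0.0377

Step 3 — cumulative fraction after k components = (λ_1 + ... + λ_k) / Σ λ:
  k = 1: 43/53 = 0.8113
  k = 2: (43 + 8)/53 = 51/53 = 0.9623
  k = 3: (43 + 8 + 2)/53 = 53/53 = 1

Summary (fraction, with percent):

explained: PC1 0.8113 (81.13%), PC2 0.1509 (15.09%), PC3 0.0377 (3.77%);  cumulative: 0.8113, 0.9623, 1


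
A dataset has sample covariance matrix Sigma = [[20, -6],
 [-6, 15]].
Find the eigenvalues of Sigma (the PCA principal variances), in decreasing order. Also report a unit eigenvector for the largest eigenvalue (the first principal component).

Step 1 — characteristic polynomial of 2×2 Sigma:
  det(Sigma - λI) = λ² - trace · λ + det = 0.
  trace = 20 + 15 = 35, det = 20·15 - (-6)² = 264.
Step 2 — discriminant:
  Δ = trace² - 4·det = 1225 - 1056 = 169.
Step 3 — eigenvalues:
  λ = (trace ± √Δ)/2 = (35 ± 13)/2,
  λ_1 = 24,  λ_2 = 11.

Step 4 — unit eigenvector for λ_1: solve (Sigma - λ_1 I)v = 0. First row:
  (20 - 24)·v_x + (-6)·v_y = 0, i.e. (-4)·v_x + (-6)·v_y = 0,
  so v ∝ (b, λ_1 - a) = (-6, 4); multiply by -1 so the first entry is positive: u = (6, -4).
  ||u|| = √((6)² + (-4)²) = √(52) ≈ 7.2111,
  v_1 = u/||u|| ≈ (0.8321, -0.5547) (||v_1|| = 1).

λ_1 = 24,  λ_2 = 11;  v_1 ≈ (0.8321, -0.5547)


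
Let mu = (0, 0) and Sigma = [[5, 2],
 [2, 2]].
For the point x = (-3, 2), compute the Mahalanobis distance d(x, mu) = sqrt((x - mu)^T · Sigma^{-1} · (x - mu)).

Step 1 — centre the observation: (x - mu) = (-3, 2).

Step 2 — invert Sigma. det(Sigma) = 5·2 - (2)² = 6.
  Sigma^{-1} = (1/det) · [[d, -b], [-b, a]] = [[0.3333, -0.3333],
 [-0.3333, 0.8333]].

Step 3 — form the quadratic (x - mu)^T · Sigma^{-1} · (x - mu):
  Sigma^{-1} · (x - mu) = (-1.6667, 2.6667).
  (x - mu)^T · [Sigma^{-1} · (x - mu)] = (-3)·(-1.6667) + (2)·(2.6667) = 10.3333.

Step 4 — take square root: d = √(10.3333) ≈ 3.2146.

d(x, mu) = √(10.3333) ≈ 3.2146


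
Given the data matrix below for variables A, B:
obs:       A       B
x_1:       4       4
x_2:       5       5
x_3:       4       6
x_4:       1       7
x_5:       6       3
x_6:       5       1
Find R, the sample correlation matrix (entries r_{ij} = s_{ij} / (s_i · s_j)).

Step 1 — column means:
  mean(A) = (4 + 5 + 4 + 1 + 6 + 5) / 6 = 25/6 = 4.1667
  mean(B) = (4 + 5 + 6 + 7 + 3 + 1) / 6 = 26/6 = 4.3333

Step 2 — sample variances and covariances s[i,j] = (1/(n-1)) · Σ_k (x_{k,i} - mean_i) · (x_{k,j} - mean_j), with n-1 = 5:
  s[A,A] = ((-0.1667)·(-0.1667) + (0.8333)·(0.8333) + (-0.1667)·(-0.1667) + (-3.1667)·(-3.1667) + (1.8333)·(1.8333) + (0.8333)·(0.8333)) / 5 = 14.8333/5 = 2.9667
  s[A,B] = ((-0.1667)·(-0.3333) + (0.8333)·(0.6667) + (-0.1667)·(1.6667) + (-3.1667)·(2.6667) + (1.8333)·(-1.3333) + (0.8333)·(-3.3333)) / 5 = -13.3333/5 = -2.6667
  s[B,B] = ((-0.3333)·(-0.3333) + (0.6667)·(0.6667) + (1.6667)·(1.6667) + (2.6667)·(2.6667) + (-1.3333)·(-1.3333) + (-3.3333)·(-3.3333)) / 5 = 23.3333/5 = 4.6667
  Sample standard deviations s_i = √(s[i,i]):
  s(A) = √(2.9667) = 1.7224
  s(B) = √(4.6667) = 2.1602

Step 3 — r_{ij} = s_{ij} / (s_i · s_j):
  r[A,A] = 1 (diagonal).
  r[A,B] = -2.6667 / (1.7224 · 2.1602) = -2.6667 / 3.7208 = -0.7167
  r[B,B] = 1 (diagonal).

R is symmetric with unit diagonal. Assembling:

R = [[1, -0.7167],
 [-0.7167, 1]]


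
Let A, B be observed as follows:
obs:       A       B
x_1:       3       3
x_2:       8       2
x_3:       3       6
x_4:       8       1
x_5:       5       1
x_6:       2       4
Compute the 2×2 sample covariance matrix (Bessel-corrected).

Step 1 — column means:
  mean(A) = (3 + 8 + 3 + 8 + 5 + 2) / 6 = 29/6 = 4.8333
  mean(B) = (3 + 2 + 6 + 1 + 1 + 4) / 6 = 17/6 = 2.8333

Step 2 — sample covariance S[i,j] = (1/(n-1)) · Σ_k (x_{k,i} - mean_i) · (x_{k,j} - mean_j), with n-1 = 5.
  S[A,A] = ((-1.8333)·(-1.8333) + (3.1667)·(3.1667) + (-1.8333)·(-1.8333) + (3.1667)·(3.1667) + (0.1667)·(0.1667) + (-2.8333)·(-2.8333)) / 5 = 34.8333/5 = 6.9667
  S[A,B] = ((-1.8333)·(0.1667) + (3.1667)·(-0.8333) + (-1.8333)·(3.1667) + (3.1667)·(-1.8333) + (0.1667)·(-1.8333) + (-2.8333)·(1.1667)) / 5 = -18.1667/5 = -3.6333
  S[B,B] = ((0.1667)·(0.1667) + (-0.8333)·(-0.8333) + (3.1667)·(3.1667) + (-1.8333)·(-1.8333) + (-1.8333)·(-1.8333) + (1.1667)·(1.1667)) / 5 = 18.8333/5 = 3.7667

S is symmetric (S[j,i] = S[i,j]). Assembling:

S = [[6.9667, -3.6333],
 [-3.6333, 3.7667]]


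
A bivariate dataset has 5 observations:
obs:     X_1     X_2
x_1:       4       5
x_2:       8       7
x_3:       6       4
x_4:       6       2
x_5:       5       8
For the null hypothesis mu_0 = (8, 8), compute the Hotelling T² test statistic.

Step 1 — sample mean vector:
  mean(X_1) = (4 + 8 + 6 + 6 + 5) / 5 = 29/5 = 5.8
  mean(X_2) = (5 + 7 + 4 + 2 + 8) / 5 = 26/5 = 5.2
  x̄ = (5.8, 5.2),  deviation x̄ - mu_0 = (5.8, 5.2) - (8, 8) = (-2.2, -2.8).

Step 2 — sample covariance matrix, S[i,j] = (1/(n-1)) · Σ_k (x_{k,i} - mean_i) · (x_{k,j} - mean_j), divisor n-1 = 4:
  S[X_1,X_1] = ((-1.8)·(-1.8) + (2.2)·(2.2) + (0.2)·(0.2) + (0.2)·(0.2) + (-0.8)·(-0.8)) / 4 = 8.8/4 = 2.2
  S[X_1,X_2] = ((-1.8)·(-0.2) + (2.2)·(1.8) + (0.2)·(-1.2) + (0.2)·(-3.2) + (-0.8)·(2.8)) / 4 = 1.2/4 = 0.3
  S[X_2,X_2] = ((-0.2)·(-0.2) + (1.8)·(1.8) + (-1.2)·(-1.2) + (-3.2)·(-3.2) + (2.8)·(2.8)) / 4 = 22.8/4 = 5.7
  S = [[2.2, 0.3],
 [0.3, 5.7]].

Step 3 — invert S. det(S) = 2.2·5.7 - (0.3)² = 12.45.
  S^{-1} = (1/det) · [[d, -b], [-b, a]] = [[0.4578, -0.0241],
 [-0.0241, 0.1767]].

Step 4 — quadratic form (x̄ - mu_0)^T · S^{-1} · (x̄ - mu_0):
  S^{-1} · (x̄ - mu_0) = (-0.9398, -0.4418),
  (x̄ - mu_0)^T · [...] = (-2.2)·(-0.9398) + (-2.8)·(-0.4418) = 3.3044.

Step 5 — scale by n: T² = 5 · 3.3044 = 16.5221.

T² ≈ 16.5221


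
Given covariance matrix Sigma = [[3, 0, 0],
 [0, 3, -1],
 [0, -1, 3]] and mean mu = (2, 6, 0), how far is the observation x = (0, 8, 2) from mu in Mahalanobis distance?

Step 1 — centre the observation: (x - mu) = (-2, 2, 2).

Step 2 — invert Sigma (cofactor / det for 3×3, or solve directly):
  Sigma^{-1} = [[0.3333, 0, 0],
 [0, 0.375, 0.125],
 [0, 0.125, 0.375]].

Step 3 — form the quadratic (x - mu)^T · Sigma^{-1} · (x - mu):
  Sigma^{-1} · (x - mu) = (-0.6667, 1, 1).
  (x - mu)^T · [Sigma^{-1} · (x - mu)] = (-2)·(-0.6667) + (2)·(1) + (2)·(1) = 5.3333.

Step 4 — take square root: d = √(5.3333) ≈ 2.3094.

d(x, mu) = √(5.3333) ≈ 2.3094


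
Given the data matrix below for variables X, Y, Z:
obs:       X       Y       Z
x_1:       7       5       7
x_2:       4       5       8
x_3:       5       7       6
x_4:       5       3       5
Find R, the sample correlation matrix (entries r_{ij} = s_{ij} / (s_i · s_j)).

Step 1 — column means:
  mean(X) = (7 + 4 + 5 + 5) / 4 = 21/4 = 5.25
  mean(Y) = (5 + 5 + 7 + 3) / 4 = 20/4 = 5
  mean(Z) = (7 + 8 + 6 + 5) / 4 = 26/4 = 6.5

Step 2 — sample variances and covariances s[i,j] = (1/(n-1)) · Σ_k (x_{k,i} - mean_i) · (x_{k,j} - mean_j), with n-1 = 3:
  s[X,X] = ((1.75)·(1.75) + (-1.25)·(-1.25) + (-0.25)·(-0.25) + (-0.25)·(-0.25)) / 3 = 4.75/3 = 1.5833
  s[X,Y] = ((1.75)·(0) + (-1.25)·(0) + (-0.25)·(2) + (-0.25)·(-2)) / 3 = 0/3 = 0
  s[X,Z] = ((1.75)·(0.5) + (-1.25)·(1.5) + (-0.25)·(-0.5) + (-0.25)·(-1.5)) / 3 = -0.5/3 = -0.1667
  s[Y,Y] = ((0)·(0) + (0)·(0) + (2)·(2) + (-2)·(-2)) / 3 = 8/3 = 2.6667
  s[Y,Z] = ((0)·(0.5) + (0)·(1.5) + (2)·(-0.5) + (-2)·(-1.5)) / 3 = 2/3 = 0.6667
  s[Z,Z] = ((0.5)·(0.5) + (1.5)·(1.5) + (-0.5)·(-0.5) + (-1.5)·(-1.5)) / 3 = 5/3 = 1.6667
  Sample standard deviations s_i = √(s[i,i]):
  s(X) = √(1.5833) = 1.2583
  s(Y) = √(2.6667) = 1.633
  s(Z) = √(1.6667) = 1.291

Step 3 — r_{ij} = s_{ij} / (s_i · s_j):
  r[X,X] = 1 (diagonal).
  r[X,Y] = 0 / (1.2583 · 1.633) = 0 / 2.0548 = 0
  r[X,Z] = -0.1667 / (1.2583 · 1.291) = -0.1667 / 1.6245 = -0.1026
  r[Y,Y] = 1 (diagonal).
  r[Y,Z] = 0.6667 / (1.633 · 1.291) = 0.6667 / 2.1082 = 0.3162
  r[Z,Z] = 1 (diagonal).

R is symmetric with unit diagonal. Assembling:

R = [[1, 0, -0.1026],
 [0, 1, 0.3162],
 [-0.1026, 0.3162, 1]]
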